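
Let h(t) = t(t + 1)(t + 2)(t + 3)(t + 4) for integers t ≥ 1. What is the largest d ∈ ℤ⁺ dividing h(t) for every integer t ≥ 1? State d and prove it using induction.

d = 120

Computing the first values: h(1) = 120 and h(2) = 720; gcd(120, 720) = 120, so d ≤ 120.
We prove 120 | t(t + 1)(t + 2)(t + 3)(t + 4) for all t ≥ 1 by induction on t.
Base step (t = 1): h(1) = 120 = 120·(1), so 120 | h(1).
Inductive step: suppose the statement holds for some i ≥ 1, i.e. 120 | h(i). Then
h(i+1) − h(i) = (i+1)·(i+2)·(i+3)·(i+4)·(i+5) − i·(i+1)·(i+2)·(i+3)·(i+4) = (i+1)·(i+2)·(i+3)·(i+4)·[(i+5) − i] = 5·(i+1)·(i+2)·(i+3)·(i+4). The product of 4 consecutive integers is divisible by (4)! = 24, so h(i+1) − h(i) is divisible by 5·24 = 120. By the inductive hypothesis 120 | h(i), hence 120 | h(i+1).
By the principle of mathematical induction, the result holds for all t ≥ 1.
Therefore the largest such d is 120.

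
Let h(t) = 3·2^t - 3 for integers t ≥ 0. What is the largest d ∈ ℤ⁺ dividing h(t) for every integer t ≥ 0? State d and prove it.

d = 3

Computing the first values: h(0) = 0 and h(1) = 3; gcd(0, 3) = 3, so d ≤ 3.
We prove 3 | 3·2^t - 3 for all t ≥ 0 by induction on t.
When t = 0: h(0) = 0 = 3·(0), so 3 | h(0).
Inductive step: suppose the statement holds for some p ≥ 0, i.e. 3 | h(p). Then
h(p+1) = 3·2^(p+1) - 3 = 2·(3·2^p - 3) + 3 = 2·h(p) + 3. The first term is divisible by 3 by the inductive hypothesis, and 3 is divisible by 3. Hence 3 | h(p+1).
By the principle of mathematical induction, the result holds for all t ≥ 0.
Therefore the largest such d is 3.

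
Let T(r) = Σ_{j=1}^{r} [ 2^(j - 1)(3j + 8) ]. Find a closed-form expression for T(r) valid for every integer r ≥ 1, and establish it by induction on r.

We claim T(r) = 2^r(3r + 5) - 5 for all r ≥ 1.
Base step (r = 1): T(1) = 11, and the closed form gives 11. They agree.
Inductive step: suppose the statement holds for some j ≥ 1, so T(j) = 2^j(3j + 5) - 5.
Then T(j+1) = T(j) + (2^j(3j + 11)) = (2^j(3j + 5) - 5) + (2^j(3j + 11)).
Simplifying, T(j+1) = 6·2^j·j + 16·2^j - 5 = 2^(j+1)(3(j+1) + 5) - 5,
which is the closed form with r = j+1.
By the principle of mathematical induction, the result holds for all r ≥ 1.

T(r) = 2^r(3r + 5) - 5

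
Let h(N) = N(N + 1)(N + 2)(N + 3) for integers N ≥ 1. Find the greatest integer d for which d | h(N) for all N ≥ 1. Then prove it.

d = 24

Computing the first values: h(1) = 24 and h(2) = 120; gcd(24, 120) = 24, so d ≤ 24.
We prove 24 | N(N + 1)(N + 2)(N + 3) for all N ≥ 1 by induction on N.
Base case (N = 1): h(1) = 24 = 24·(1), so 24 | h(1).
Inductive step: suppose the statement holds for some i ≥ 1, i.e. 24 | h(i). Then
h(i+1) − h(i) = (i+1)·(i+2)·(i+3)·(i+4) − i·(i+1)·(i+2)·(i+3) = (i+1)·(i+2)·(i+3)·[(i+4) − i] = 4·(i+1)·(i+2)·(i+3). The product of 3 consecutive integers is divisible by (3)! = 6, so h(i+1) − h(i) is divisible by 4·6 = 24. By the inductive hypothesis 24 | h(i), hence 24 | h(i+1).
By the principle of mathematical induction, the result holds for all N ≥ 1.
Therefore the largest such d is 24.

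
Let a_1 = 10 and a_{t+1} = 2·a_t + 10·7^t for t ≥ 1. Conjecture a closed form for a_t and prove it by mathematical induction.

Computing the first terms: a_1 = 10, a_2 = 90, a_3 = 670. This suggests a_t = -2^(t + 1) + 2·7^t.
Base case (t = 1): the formula gives 10 = 10 = a_1.
Inductive step: assume the claim holds for t = j, so a_j = -2^(j + 1) + 2·7^j.
Then a_{j+1} = 2·a_j + 10·7^j = 2·(-2^(j + 1) + 2·7^j) + 10·7^j = -2^(j + 2) + 2·7^(j + 1) = -2^((j+1) + 1) + 2·7^(j+1),
which is the claimed formula at t = j+1.
Hence, by induction on t, the claim holds for every t ≥ 1.

a_t = -2^(t + 1) + 2·7^t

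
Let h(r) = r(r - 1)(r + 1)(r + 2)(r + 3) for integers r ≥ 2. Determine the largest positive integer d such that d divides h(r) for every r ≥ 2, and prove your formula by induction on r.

d = 120

Computing the first values: h(2) = 120 and h(3) = 720; gcd(120, 720) = 120, so d ≤ 120.
We prove 120 | r(r - 1)(r + 1)(r + 2)(r + 3) for all r ≥ 2 by induction on r.
Base case (r = 2): h(2) = 120 = 120·(1), so 120 | h(2).
Inductive step: suppose the statement holds for some p ≥ 2, i.e. 120 | h(p). Then
h(p+1) − h(p) = p·(p+1)·(p+2)·(p+3)·(p+4) − (p-1)·p·(p+1)·(p+2)·(p+3) = p·(p+1)·(p+2)·(p+3)·[(p+4) − (p-1)] = 5·p·(p+1)·(p+2)·(p+3). The product of 4 consecutive integers is divisible by (4)! = 24, so h(p+1) − h(p) is divisible by 5·24 = 120. By the inductive hypothesis 120 | h(p), hence 120 | h(p+1).
By the principle of mathematical induction, the result holds for all r ≥ 2.
Therefore the largest such d is 120.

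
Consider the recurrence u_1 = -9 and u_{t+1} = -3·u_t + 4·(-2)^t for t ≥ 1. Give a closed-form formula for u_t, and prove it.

Computing the first terms: u_1 = -9, u_2 = 19, u_3 = -41. This suggests u_t = (-2)^(t + 2) - (-3)^(t - 1).
When t = 1: the formula gives -9 = -9 = u_1.
Inductive step: suppose the statement holds for some p ≥ 1, so u_p = (-2)^(p + 2) - (-3)^(p - 1).
Then u_{p+1} = -3·u_p + 4·(-2)^p = -3·((-2)^(p + 2) - (-3)^(p - 1)) + 4·(-2)^p = (-2)^(p + 3) - (-3)^p = (-2)^((p+1) + 2) - (-3)^((p+1) - 1),
which is the claimed formula at t = p+1.
By induction, the statement is established for all t ≥ 1.

u_t = (-2)^(t + 2) - (-3)^(t - 1)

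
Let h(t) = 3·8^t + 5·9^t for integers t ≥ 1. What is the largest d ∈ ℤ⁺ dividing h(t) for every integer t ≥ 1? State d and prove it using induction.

Computing the first values: h(1) = 69 and h(2) = 597; gcd(69, 597) = 3, so d ≤ 3.
We prove 3 | 3·8^t + 5·9^t for all t ≥ 1 by induction on t.
For the base case t = 1: h(1) = 69 = 3·(23), so 3 | h(1).
Inductive step: suppose the statement holds for some i ≥ 1, i.e. 3 | h(i). Then
h(i+1) − 9·h(i) = (3·8^(i+1) + 5·9^(i+1)) − 9·(3·8^i + 5·9^i) = (3)·8^i·(8 − 9) = (-3)·8^i. Since 3 | h(i) by the inductive hypothesis, 3 | 9·h(i); and 3 | -3 since -3 = 3·-1. Therefore 3 | h(i+1).
This completes the induction.
Therefore the largest such d is 3.

d = 3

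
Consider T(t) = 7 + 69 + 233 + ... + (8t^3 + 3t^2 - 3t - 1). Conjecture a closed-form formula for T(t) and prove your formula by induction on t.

T(t) = t(2t^3 + 5t^2 + 2t - 2)

We claim T(t) = t(2t^3 + 5t^2 + 2t - 2) for all t ≥ 1.
Base step (t = 1): T(1) = 7, and the closed form gives 7. They agree.
Inductive step: assume the claim holds for t = r, so T(r) = r(2r^3 + 5r^2 + 2r - 2).
Then T(r+1) = T(r) + (8r^3 + 27r^2 + 27r + 7) = (r(2r^3 + 5r^2 + 2r - 2)) + (8r^3 + 27r^2 + 27r + 7).
Simplifying, T(r+1) = (r + 1)(2r^3 + 11r^2 + 18r + 7) = (r+1)(2(r+1)^3 + 5(r+1)^2 + 2(r+1) - 2),
which is the closed form with t = r+1.
By induction, the statement is established for all t ≥ 1.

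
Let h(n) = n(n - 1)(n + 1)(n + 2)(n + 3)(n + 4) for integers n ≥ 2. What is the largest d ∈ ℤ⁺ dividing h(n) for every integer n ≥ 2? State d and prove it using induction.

d = 720

Computing the first values: h(2) = 720 and h(3) = 5040; gcd(720, 5040) = 720, so d ≤ 720.
We prove 720 | n(n - 1)(n + 1)(n + 2)(n + 3)(n + 4) for all n ≥ 2 by induction on n.
For the base case n = 2: h(2) = 720 = 720·(1), so 720 | h(2).
Suppose the result is true for n = m, i.e. 720 | h(m). Then
h(m+1) − h(m) = m·(m+1)·(m+2)·(m+3)·(m+4)·(m+5) − (m-1)·m·(m+1)·(m+2)·(m+3)·(m+4) = m·(m+1)·(m+2)·(m+3)·(m+4)·[(m+5) − (m-1)] = 6·m·(m+1)·(m+2)·(m+3)·(m+4). The product of 5 consecutive integers is divisible by (5)! = 120, so h(m+1) − h(m) is divisible by 6·120 = 720. By the inductive hypothesis 720 | h(m), hence 720 | h(m+1).
By the principle of mathematical induction, the result holds for all n ≥ 2.
Therefore the largest such d is 720.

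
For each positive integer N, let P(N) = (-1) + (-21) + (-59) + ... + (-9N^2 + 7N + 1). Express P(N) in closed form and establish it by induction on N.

We claim P(N) = -N(3N^2 + N - 3) for all N ≥ 1.
Base step (N = 1): P(1) = -1, and the closed form gives -1. They agree.
For the inductive step, assume it holds for an arbitrary m ≥ 1, so P(m) = m(-3m^2 - m + 3).
Then P(m+1) = P(m) + (7m - 9(m + 1)^2 + 8) = (m(-3m^2 - m + 3)) + (7m - 9(m + 1)^2 + 8).
Simplifying, P(m+1) = -(m + 1)(3m^2 + 7m + 1) = -(m+1)(3(m+1)^2 + (m+1) - 3),
which is the closed form with N = m+1.
This completes the induction.

P(N) = -N(3N^2 + N - 3)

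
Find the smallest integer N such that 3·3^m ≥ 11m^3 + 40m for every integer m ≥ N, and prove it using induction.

At m = 6: 2187 < 2616, so the inequality fails and N ≥ 7. We prove 3·3^m ≥ 11m^3 + 40m for all m ≥ 7.
When m = 7: 3·3^m = 6561 and 11m^3 + 40m = 4053, so 6561 ≥ 4053.
Inductive step: assume the claim holds for m = j, so 3·3^j ≥ 11j^3 + 40j.
Then 3·3^(j + 1) = 3·(3·3^j) ≥ 3·(11j^3 + 40j).
Also, for j ≥ 7 we have 3·(11j^3 + 40j) ≥ 11(j+1)^3 + 40(j+1), since 3·(11j^3 + 40j) − (11(j+1)^3 + 40(j+1)) = 22j^3 - 33j^2 + 47j - 51, which is nonnegative for all j ≥ 7.
Combining, 3·3^(j + 1) ≥ 11(j+1)^3 + 40(j+1).
This completes the induction.
Hence the smallest such N is 7.

N = 7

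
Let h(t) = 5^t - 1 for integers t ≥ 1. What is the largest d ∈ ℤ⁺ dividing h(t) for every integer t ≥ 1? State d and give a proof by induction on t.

Computing the first values: h(1) = 4 and h(2) = 24; gcd(4, 24) = 4, so d ≤ 4.
We prove 4 | 5^t - 1 for all t ≥ 1 by induction on t.
For the base case t = 1: h(1) = 4 = 4·(1), so 4 | h(1).
Suppose the result is true for t = p, i.e. 4 | h(p). Then
5^{p+1} − 1^{p+1} = 5·5^p − 1·1^p = 5·(5^p − 1^p) + (4)·1^p. The first term is divisible by 4 by the inductive hypothesis, and the second term (4)·1^p is divisible by 4 since 4 | 4. Hence 4 | h(p+1).
By induction, the statement is established for all t ≥ 1.
Therefore the largest such d is 4.

d = 4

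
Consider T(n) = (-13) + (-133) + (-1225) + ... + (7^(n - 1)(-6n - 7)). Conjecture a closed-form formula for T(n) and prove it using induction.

T(n) = -7^n(n + 1) + 1

We claim T(n) = -7^n(n + 1) + 1 for all n ≥ 1.
For the base case n = 1: T(1) = -13, and the closed form gives -13. They agree.
For the inductive step, assume it holds for an arbitrary p ≥ 1, so T(p) = -7^p(p + 1) + 1.
Then T(p+1) = T(p) + (7^p(-6p - 13)) = (-7^p(p + 1) + 1) + (7^p(-6p - 13)).
Simplifying, T(p+1) = -7·7^p·p - 14·7^p + 1 = -7^(p+1)((p+1) + 1) + 1,
which is the closed form with n = p+1.
By induction, the statement is established for all n ≥ 1.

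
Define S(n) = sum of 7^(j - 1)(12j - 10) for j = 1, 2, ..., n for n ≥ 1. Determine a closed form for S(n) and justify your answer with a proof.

We claim S(n) = 2·7^n(n - 1) + 2 for all n ≥ 1.
Base step (n = 1): S(1) = 2, and the closed form gives 2. They agree.
Suppose the result is true for n = j, so S(j) = 2·7^j(j - 1) + 2.
Then S(j+1) = S(j) + (7^j(12j + 2)) = (2·7^j(j - 1) + 2) + (7^j(12j + 2)).
Simplifying, S(j+1) = 14·7^j·j + 2 = 2·7^(j+1)((j+1) - 1) + 2,
which is the closed form with n = j+1.
By induction, the statement is established for all n ≥ 1.

S(n) = 2·7^n(n - 1) + 2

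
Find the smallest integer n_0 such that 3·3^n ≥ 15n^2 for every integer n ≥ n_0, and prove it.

n_0 = 4

At n = 3: 81 < 135, so the inequality fails and n_0 ≥ 4. We prove 3·3^n ≥ 15n^2 for all n ≥ 4.
When n = 4: 3·3^n = 243 and 15n^2 = 240, so 243 ≥ 240.
Inductive step: suppose the statement holds for some m ≥ 4, so 3·3^m ≥ 15m^2.
Then 3·3^(m + 1) = 3·(3·3^m) ≥ 3·(15m^2).
Also, for m ≥ 4 we have 3·(15m^2) ≥ 15(m+1)^2, since 3 ≥ (1 + 1/m)^2 for all m ≥ 4.
Combining, 3·3^(m + 1) ≥ 15(m+1)^2.
Hence, by induction on n, the claim holds for every n ≥ 4.
Hence the smallest such n_0 is 4.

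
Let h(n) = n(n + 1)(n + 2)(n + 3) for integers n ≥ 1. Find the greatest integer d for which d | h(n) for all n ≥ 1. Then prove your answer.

Computing the first values: h(1) = 24 and h(2) = 120; gcd(24, 120) = 24, so d ≤ 24.
We prove 24 | n(n + 1)(n + 2)(n + 3) for all n ≥ 1 by induction on n.
Base case (n = 1): h(1) = 24 = 24·(1), so 24 | h(1).
Suppose the result is true for n = k, i.e. 24 | h(k). Then
h(k+1) − h(k) = (k+1)·(k+2)·(k+3)·(k+4) − k·(k+1)·(k+2)·(k+3) = (k+1)·(k+2)·(k+3)·[(k+4) − k] = 4·(k+1)·(k+2)·(k+3). The product of 3 consecutive integers is divisible by (3)! = 6, so h(k+1) − h(k) is divisible by 4·6 = 24. By the inductive hypothesis 24 | h(k), hence 24 | h(k+1).
Hence, by induction on n, the claim holds for every n ≥ 1.
Therefore the largest such d is 24.

d = 24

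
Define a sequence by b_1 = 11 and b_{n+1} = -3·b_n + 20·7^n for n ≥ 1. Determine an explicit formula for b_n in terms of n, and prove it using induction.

Computing the first terms: b_1 = 11, b_2 = 107, b_3 = 659. This suggests b_n = (-3)^n + 2·7^n.
Base step (n = 1): the formula gives 11 = 11 = b_1.
Suppose the result is true for n = m, so b_m = (-3)^m + 2·7^m.
Then b_{m+1} = -3·b_m + 20·7^m = -3·((-3)^m + 2·7^m) + 20·7^m = (-3)^(m + 1) + 2·7^(m + 1),
which is the claimed formula at n = m+1.
By the principle of mathematical induction, the result holds for all n ≥ 1.

b_n = (-3)^n + 2·7^n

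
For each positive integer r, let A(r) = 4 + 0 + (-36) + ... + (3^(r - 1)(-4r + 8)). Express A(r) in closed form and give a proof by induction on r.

A(r) = 3^r(-2r + 5) - 5

We claim A(r) = 3^r(-2r + 5) - 5 for all r ≥ 1.
For the base case r = 1: A(1) = 4, and the closed form gives 4. They agree.
Inductive step: assume the claim holds for r = m, so A(m) = 3^m(-2m + 5) - 5.
Then A(m+1) = A(m) + (4·3^m(-m + 1)) = (3^m(-2m + 5) - 5) + (4·3^m(-m + 1)).
Simplifying, A(m+1) = -6·3^m·m + 9·3^m - 5 = 3^(m+1)(-2(m+1) + 5) - 5,
which is the closed form with r = m+1.
Hence, by induction on r, the claim holds for every r ≥ 1.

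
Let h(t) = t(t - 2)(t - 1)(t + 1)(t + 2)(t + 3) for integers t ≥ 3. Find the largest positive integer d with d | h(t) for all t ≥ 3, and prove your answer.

d = 720

Computing the first values: h(3) = 720 and h(4) = 5040; gcd(720, 5040) = 720, so d ≤ 720.
We prove 720 | t(t - 2)(t - 1)(t + 1)(t + 2)(t + 3) for all t ≥ 3 by induction on t.
When t = 3: h(3) = 720 = 720·(1), so 720 | h(3).
Inductive step: assume the claim holds for t = j, i.e. 720 | h(j). Then
h(j+1) − h(j) = (j-1)·j·(j+1)·(j+2)·(j+3)·(j+4) − (j-2)·(j-1)·j·(j+1)·(j+2)·(j+3) = (j-1)·j·(j+1)·(j+2)·(j+3)·[(j+4) − (j-2)] = 6·(j-1)·j·(j+1)·(j+2)·(j+3). The product of 5 consecutive integers is divisible by (5)! = 120, so h(j+1) − h(j) is divisible by 6·120 = 720. By the inductive hypothesis 720 | h(j), hence 720 | h(j+1).
By the principle of mathematical induction, the result holds for all t ≥ 3.
Therefore the largest such d is 720.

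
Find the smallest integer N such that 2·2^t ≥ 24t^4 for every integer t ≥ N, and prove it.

N = 22

At t = 21: 4194304 < 4667544, so the inequality fails and N ≥ 22. We prove 2·2^t ≥ 24t^4 for all t ≥ 22.
When t = 22: 2·2^t = 8388608 and 24t^4 = 5622144, so 8388608 ≥ 5622144.
Inductive step: suppose the statement holds for some m ≥ 22, so 2·2^m ≥ 24m^4.
Then 2·2^(m + 1) = 2·(2·2^m) ≥ 2·(24m^4).
Also, for m ≥ 22 we have 2·(24m^4) ≥ 24(m+1)^4, since 2 ≥ (1 + 1/m)^4 for all m ≥ 22.
Combining, 2·2^(m + 1) ≥ 24(m+1)^4.
Hence, by induction on t, the claim holds for every t ≥ 22.
Hence the smallest such N is 22.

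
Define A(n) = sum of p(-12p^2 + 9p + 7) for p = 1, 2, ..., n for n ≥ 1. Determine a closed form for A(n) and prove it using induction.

A(n) = -n(n + 1)(3n^2 - 5)

We claim A(n) = -n(n + 1)(3n^2 - 5) for all n ≥ 1.
For the base case n = 1: A(1) = 4, and the closed form gives 4. They agree.
Inductive step: assume the claim holds for n = p, so A(p) = p(-3p^3 - 3p^2 + 5p + 5).
Then A(p+1) = A(p) + ((p + 1)(9p - 12(p + 1)^2 + 16)) = (p(-3p^3 - 3p^2 + 5p + 5)) + ((p + 1)(9p - 12(p + 1)^2 + 16)).
Simplifying, A(p+1) = -(p + 1)(p + 2)(3p^2 + 6p - 2) = -(p+1)((p+1) + 1)(3(p+1)^2 - 5),
which is the closed form with n = p+1.
By induction, the statement is established for all n ≥ 1.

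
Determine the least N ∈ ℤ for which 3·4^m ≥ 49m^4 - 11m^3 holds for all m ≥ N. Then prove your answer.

At m = 7: 49152 < 113876, so the inequality fails and N ≥ 8. We prove 3·4^m ≥ 49m^4 - 11m^3 for all m ≥ 8.
When m = 8: 3·4^m = 196608 and 49m^4 - 11m^3 = 195072, so 196608 ≥ 195072.
Suppose the result is true for m = k, so 3·4^k ≥ 49k^4 - 11k^3.
Then 3·4^(k + 1) = 4·(3·4^k) ≥ 4·(49k^4 - 11k^3).
Also, for k ≥ 8 we have 4·(49k^4 - 11k^3) ≥ 49(k+1)^4 - 11(k+1)^3, since 4·(49k^4 - 11k^3) − (49(k+1)^4 - 11(k+1)^3) = 147k^4 - 229k^3 - 261k^2 - 163k - 38, which is nonnegative for all k ≥ 8.
Combining, 3·4^(k + 1) ≥ 49(k+1)^4 - 11(k+1)^3.
By the principle of mathematical induction, the result holds for all m ≥ 8.
Hence the smallest such N is 8.

N = 8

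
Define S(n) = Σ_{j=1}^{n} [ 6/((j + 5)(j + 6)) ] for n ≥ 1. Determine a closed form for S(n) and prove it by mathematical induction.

We claim S(n) = n/(n + 6) for all n ≥ 1.
For the base case n = 1: S(1) = 1/7, and the closed form gives 1/7. They agree.
Inductive step: suppose the statement holds for some j ≥ 1, so S(j) = j/(j + 6).
Then S(j+1) = S(j) + (6/((j + 6)(j + 7))) = (j/(j + 6)) + (6/((j + 6)(j + 7))).
Simplifying, S(j+1) = (j + 1)/(j + 7) = (j+1)/((j+1) + 6),
which is the closed form with n = j+1.
Hence, by induction on n, the claim holds for every n ≥ 1.

S(n) = n/(n + 6)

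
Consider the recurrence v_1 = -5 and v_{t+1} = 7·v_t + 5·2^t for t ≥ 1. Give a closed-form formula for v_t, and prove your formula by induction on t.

v_t = -2^t - 3·7^(t - 1)

Computing the first terms: v_1 = -5, v_2 = -25, v_3 = -155. This suggests v_t = -2^t - 3·7^(t - 1).
When t = 1: the formula gives -5 = -5 = v_1.
Inductive step: suppose the statement holds for some j ≥ 1, so v_j = -2^j - 3·7^(j - 1).
Then v_{j+1} = 7·v_j + 5·2^j = 7·(-2^j - 3·7^(j - 1)) + 5·2^j = -2^(j + 1) - 3·7^j = -2^(j+1) - 3·7^((j+1) - 1),
which is the claimed formula at t = j+1.
This completes the induction.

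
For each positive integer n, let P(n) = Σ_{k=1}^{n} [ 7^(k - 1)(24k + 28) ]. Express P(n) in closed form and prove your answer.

P(n) = 4·7^n(n + 1) - 4

We claim P(n) = 4·7^n(n + 1) - 4 for all n ≥ 1.
When n = 1: P(1) = 52, and the closed form gives 52. They agree.
Inductive step: suppose the statement holds for some k ≥ 1, so P(k) = 4·7^k(k + 1) - 4.
Then P(k+1) = P(k) + (7^k(24k + 52)) = (4·7^k(k + 1) - 4) + (7^k(24k + 52)).
Simplifying, P(k+1) = 28·7^k·k + 56·7^k - 4 = 4·7^(k+1)((k+1) + 1) - 4,
which is the closed form with n = k+1.
By the principle of mathematical induction, the result holds for all n ≥ 1.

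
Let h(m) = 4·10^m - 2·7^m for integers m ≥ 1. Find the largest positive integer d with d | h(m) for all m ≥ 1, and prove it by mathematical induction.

Computing the first values: h(1) = 26 and h(2) = 302; gcd(26, 302) = 2, so d ≤ 2.
We prove 2 | 4·10^m - 2·7^m for all m ≥ 1 by induction on m.
Base step (m = 1): h(1) = 26 = 2·(13), so 2 | h(1).
Suppose the result is true for m = j, i.e. 2 | h(j). Then
h(j+1) − 10·h(j) = (4·10^(j+1) - 2·7^(j+1)) − 10·(4·10^j - 2·7^j) = (-2)·7^j·(7 − 10) = (6)·7^j. Since 2 | h(j) by the inductive hypothesis, 2 | 10·h(j); and 2 | 6 since 6 = 2·3. Therefore 2 | h(j+1).
By induction, the statement is established for all m ≥ 1.
Therefore the largest such d is 2.

d = 2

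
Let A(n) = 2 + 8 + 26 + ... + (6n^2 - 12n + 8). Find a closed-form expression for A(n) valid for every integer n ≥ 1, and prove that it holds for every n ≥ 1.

We claim A(n) = n(2n^2 - 3n + 3) for all n ≥ 1.
When n = 1: A(1) = 2, and the closed form gives 2. They agree.
Suppose the result is true for n = k, so A(k) = k(2k^2 - 3k + 3).
Then A(k+1) = A(k) + (6k^2 + 2) = (k(2k^2 - 3k + 3)) + (6k^2 + 2).
Simplifying, A(k+1) = (k + 1)(2k^2 + k + 2) = (k+1)(2(k+1)^2 - 3(k+1) + 3),
which is the closed form with n = k+1.
By induction, the statement is established for all n ≥ 1.

A(n) = n(2n^2 - 3n + 3)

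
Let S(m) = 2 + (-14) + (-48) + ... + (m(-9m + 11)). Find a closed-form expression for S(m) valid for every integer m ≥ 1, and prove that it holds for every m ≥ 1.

We claim S(m) = -m(m + 1)(3m - 4) for all m ≥ 1.
Base case (m = 1): S(1) = 2, and the closed form gives 2. They agree.
For the inductive step, assume it holds for an arbitrary k ≥ 1, so S(k) = k(-3k^2 + k + 4).
Then S(k+1) = S(k) + (-(k + 1)(9k - 2)) = (k(-3k^2 + k + 4)) + (-(k + 1)(9k - 2)).
Simplifying, S(k+1) = -(k + 1)(k + 2)(3k - 1) = -(k+1)((k+1) + 1)(3(k+1) - 4),
which is the closed form with m = k+1.
By the principle of mathematical induction, the result holds for all m ≥ 1.

S(m) = -m(m + 1)(3m - 4)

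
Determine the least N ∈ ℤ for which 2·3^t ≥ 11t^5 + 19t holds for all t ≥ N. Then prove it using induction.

At t = 13: 3188646 < 4084470, so the inequality fails and N ≥ 14. We prove 2·3^t ≥ 11t^5 + 19t for all t ≥ 14.
Base step (t = 14): 2·3^t = 9565938 and 11t^5 + 19t = 5916330, so 9565938 ≥ 5916330.
Inductive step: suppose the statement holds for some k ≥ 14, so 2·3^k ≥ 11k^5 + 19k.
Then 2·3^(k + 1) = 3·(2·3^k) ≥ 3·(11k^5 + 19k).
Also, for k ≥ 14 we have 3·(11k^5 + 19k) ≥ 11(k+1)^5 + 19(k+1), since 3·(11k^5 + 19k) − (11(k+1)^5 + 19(k+1)) = 22k^5 - 55k^4 - 110k^3 - 110k^2 - 17k - 30, which is nonnegative for all k ≥ 14.
Combining, 2·3^(k + 1) ≥ 11(k+1)^5 + 19(k+1).
Hence, by induction on t, the claim holds for every t ≥ 14.
Hence the smallest such N is 14.

N = 14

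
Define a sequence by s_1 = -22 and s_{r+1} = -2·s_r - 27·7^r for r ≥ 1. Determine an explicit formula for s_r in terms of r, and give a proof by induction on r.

Computing the first terms: s_1 = -22, s_2 = -145, s_3 = -1033. This suggests s_r = -(-2)^(r - 1) - 3·7^r.
When r = 1: the formula gives -22 = -22 = s_1.
Inductive step: assume the claim holds for r = k, so s_k = -(-2)^(k - 1) - 3·7^k.
Then s_{k+1} = -2·s_k - 27·7^k = -2·(-(-2)^(k - 1) - 3·7^k) - 27·7^k = -(-2)^k - 3·7^(k + 1) = -(-2)^((k+1) - 1) - 3·7^(k+1),
which is the claimed formula at r = k+1.
This completes the induction.

s_r = -(-2)^(r - 1) - 3·7^r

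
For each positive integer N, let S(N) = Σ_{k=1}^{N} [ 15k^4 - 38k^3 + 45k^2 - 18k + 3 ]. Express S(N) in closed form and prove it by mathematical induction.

S(N) = N(3N^4 - 2N^3 + N^2 + 4N + 1)

We claim S(N) = N(3N^4 - 2N^3 + N^2 + 4N + 1) for all N ≥ 1.
Base step (N = 1): S(1) = 7, and the closed form gives 7. They agree.
Inductive step: assume the claim holds for N = k, so S(k) = k(3k^4 - 2k^3 + k^2 + 4k + 1).
Then S(k+1) = S(k) + (15k^4 + 22k^3 + 21k^2 + 18k + 7) = (k(3k^4 - 2k^3 + k^2 + 4k + 1)) + (15k^4 + 22k^3 + 21k^2 + 18k + 7).
Simplifying, S(k+1) = (k + 1)(3k^4 + 10k^3 + 13k^2 + 12k + 7) = (k+1)(3(k+1)^4 - 2(k+1)^3 + (k+1)^2 + 4(k+1) + 1),
which is the closed form with N = k+1.
By the principle of mathematical induction, the result holds for all N ≥ 1.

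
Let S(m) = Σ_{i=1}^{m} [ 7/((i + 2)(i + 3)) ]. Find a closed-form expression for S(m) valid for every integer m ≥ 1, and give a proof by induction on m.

S(m) = 7m/(3(m + 3))

We claim S(m) = 7m/(3(m + 3)) for all m ≥ 1.
When m = 1: S(1) = 7/12, and the closed form gives 7/12. They agree.
Inductive step: assume the claim holds for m = i, so S(i) = 7i/(3(i + 3)).
Then S(i+1) = S(i) + (7/((i + 3)(i + 4))) = (7i/(3(i + 3))) + (7/((i + 3)(i + 4))).
Simplifying, S(i+1) = 7(i + 1)/(3(i + 4)) = 7(i+1)/(3((i+1) + 3)),
which is the closed form with m = i+1.
By induction, the statement is established for all m ≥ 1.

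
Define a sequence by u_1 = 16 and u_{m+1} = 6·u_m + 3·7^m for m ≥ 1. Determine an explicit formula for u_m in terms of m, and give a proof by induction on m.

u_m = -5·6^(m - 1) + 3·7^m

Computing the first terms: u_1 = 16, u_2 = 117, u_3 = 849. This suggests u_m = -5·6^(m - 1) + 3·7^m.
For the base case m = 1: the formula gives 16 = 16 = u_1.
Suppose the result is true for m = p, so u_p = -5·6^(p - 1) + 3·7^p.
Then u_{p+1} = 6·u_p + 3·7^p = 6·(-5·6^(p - 1) + 3·7^p) + 3·7^p = -5·6^p + 3·7^(p + 1) = -5·6^((p+1) - 1) + 3·7^(p+1),
which is the claimed formula at m = p+1.
By the principle of mathematical induction, the result holds for all m ≥ 1.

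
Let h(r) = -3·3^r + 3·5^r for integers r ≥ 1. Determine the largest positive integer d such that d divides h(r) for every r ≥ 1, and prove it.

d = 6

Computing the first values: h(1) = 6 and h(2) = 48; gcd(6, 48) = 6, so d ≤ 6.
We prove 6 | -3·3^r + 3·5^r for all r ≥ 1 by induction on r.
For the base case r = 1: h(1) = 6 = 6·(1), so 6 | h(1).
Suppose the result is true for r = m, i.e. 6 | h(m). Then
h(m+1) − 5·h(m) = (-3·3^(m+1) + 3·5^(m+1)) − 5·(-3·3^m + 3·5^m) = (-3)·3^m·(3 − 5) = (6)·3^m. Since 6 | h(m) by the inductive hypothesis, 6 | 5·h(m); and 6 | 6 since 6 = 6·1. Therefore 6 | h(m+1).
By induction, the statement is established for all r ≥ 1.
Therefore the largest such d is 6.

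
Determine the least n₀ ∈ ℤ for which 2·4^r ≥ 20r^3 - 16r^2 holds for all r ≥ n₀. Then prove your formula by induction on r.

n₀ = 6

At r = 5: 2048 < 2100, so the inequality fails and n₀ ≥ 6. We prove 2·4^r ≥ 20r^3 - 16r^2 for all r ≥ 6.
When r = 6: 2·4^r = 8192 and 20r^3 - 16r^2 = 3744, so 8192 ≥ 3744.
Inductive step: suppose the statement holds for some i ≥ 6, so 2·4^i ≥ 20i^3 - 16i^2.
Then 2·4^(i + 1) = 4·(2·4^i) ≥ 4·(20i^3 - 16i^2).
Also, for i ≥ 6 we have 4·(20i^3 - 16i^2) ≥ 20(i+1)^3 - 16(i+1)^2, since 4·(20i^3 - 16i^2) − (20(i+1)^3 - 16(i+1)^2) = 60i^3 - 108i^2 - 28i - 4, which is nonnegative for all i ≥ 6.
Combining, 2·4^(i + 1) ≥ 20(i+1)^3 - 16(i+1)^2.
This completes the induction.
Hence the smallest such n₀ is 6.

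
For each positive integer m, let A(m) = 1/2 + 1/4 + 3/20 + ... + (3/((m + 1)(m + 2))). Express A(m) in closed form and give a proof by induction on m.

We claim A(m) = 3m/(2(m + 2)) for all m ≥ 1.
For the base case m = 1: A(1) = 1/2, and the closed form gives 1/2. They agree.
Suppose the result is true for m = i, so A(i) = 3i/(2(i + 2)).
Then A(i+1) = A(i) + (3/((i + 2)(i + 3))) = (3i/(2(i + 2))) + (3/((i + 2)(i + 3))).
Simplifying, A(i+1) = 3(i + 1)/(2(i + 3)) = 3(i+1)/(2((i+1) + 2)),
which is the closed form with m = i+1.
By induction, the statement is established for all m ≥ 1.

A(m) = 3m/(2(m + 2))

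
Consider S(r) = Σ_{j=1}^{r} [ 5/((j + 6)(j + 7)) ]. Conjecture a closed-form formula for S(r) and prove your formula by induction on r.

S(r) = 5r/(7(r + 7))

We claim S(r) = 5r/(7(r + 7)) for all r ≥ 1.
Base case (r = 1): S(1) = 5/56, and the closed form gives 5/56. They agree.
Inductive step: suppose the statement holds for some j ≥ 1, so S(j) = 5j/(7(j + 7)).
Then S(j+1) = S(j) + (5/((j + 7)(j + 8))) = (5j/(7(j + 7))) + (5/((j + 7)(j + 8))).
Simplifying, S(j+1) = 5(j + 1)/(7(j + 8)) = 5(j+1)/(7((j+1) + 7)),
which is the closed form with r = j+1.
By induction, the statement is established for all r ≥ 1.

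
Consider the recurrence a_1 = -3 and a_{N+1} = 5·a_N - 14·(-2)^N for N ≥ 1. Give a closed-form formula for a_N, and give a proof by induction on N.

a_N = -(-2)^(N + 1) + 5^(N - 1)

Computing the first terms: a_1 = -3, a_2 = 13, a_3 = 9. This suggests a_N = -(-2)^(N + 1) + 5^(N - 1).
Base case (N = 1): the formula gives -3 = -3 = a_1.
Inductive step: suppose the statement holds for some k ≥ 1, so a_k = -(-2)^(k + 1) + 5^(k - 1).
Then a_{k+1} = 5·a_k - 14·(-2)^k = 5·(-(-2)^(k + 1) + 5^(k - 1)) - 14·(-2)^k = -(-2)^(k + 2) + 5^k = -(-2)^((k+1) + 1) + 5^((k+1) - 1),
which is the claimed formula at N = k+1.
By induction, the statement is established for all N ≥ 1.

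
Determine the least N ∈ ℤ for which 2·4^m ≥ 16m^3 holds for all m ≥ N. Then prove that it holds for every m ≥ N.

N = 5

At m = 4: 512 < 1024, so the inequality fails and N ≥ 5. We prove 2·4^m ≥ 16m^3 for all m ≥ 5.
Base case (m = 5): 2·4^m = 2048 and 16m^3 = 2000, so 2048 ≥ 2000.
Inductive step: assume the claim holds for m = i, so 2·4^i ≥ 16i^3.
Then 2·4^(i + 1) = 4·(2·4^i) ≥ 4·(16i^3).
Also, for i ≥ 5 we have 4·(16i^3) ≥ 16(i+1)^3, since 4 ≥ (1 + 1/i)^3 for all i ≥ 5.
Combining, 2·4^(i + 1) ≥ 16(i+1)^3.
By induction, the statement is established for all m ≥ 5.
Hence the smallest such N is 5.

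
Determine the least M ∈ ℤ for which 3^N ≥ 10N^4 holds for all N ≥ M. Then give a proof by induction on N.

At N = 10: 59049 < 100000, so the inequality fails and M ≥ 11. We prove 3^N ≥ 10N^4 for all N ≥ 11.
When N = 11: 3^N = 177147 and 10N^4 = 146410, so 177147 ≥ 146410.
Suppose the result is true for N = p, so 3^p ≥ 10p^4.
Then 3^(p + 1) = 3·(3^p) ≥ 3·(10p^4).
Also, for p ≥ 11 we have 3·(10p^4) ≥ 10(p+1)^4, since 3 ≥ (1 + 1/p)^4 for all p ≥ 11.
Combining, 3^(p + 1) ≥ 10(p+1)^4.
By the principle of mathematical induction, the result holds for all N ≥ 11.
Hence the smallest such M is 11.

M = 11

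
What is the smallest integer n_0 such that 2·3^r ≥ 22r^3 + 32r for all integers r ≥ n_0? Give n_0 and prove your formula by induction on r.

n_0 = 8

At r = 7: 4374 < 7770, so the inequality fails and n_0 ≥ 8. We prove 2·3^r ≥ 22r^3 + 32r for all r ≥ 8.
Base step (r = 8): 2·3^r = 13122 and 22r^3 + 32r = 11520, so 13122 ≥ 11520.
Inductive step: suppose the statement holds for some p ≥ 8, so 2·3^p ≥ 22p^3 + 32p.
Then 2·3^(p + 1) = 3·(2·3^p) ≥ 3·(22p^3 + 32p).
Also, for p ≥ 8 we have 3·(22p^3 + 32p) ≥ 22(p+1)^3 + 32(p+1), since 3·(22p^3 + 32p) − (22(p+1)^3 + 32(p+1)) = 44p^3 - 66p^2 - 2p - 54, which is nonnegative for all p ≥ 8.
Combining, 2·3^(p + 1) ≥ 22(p+1)^3 + 32(p+1).
By induction, the statement is established for all r ≥ 8.
Hence the smallest such n_0 is 8.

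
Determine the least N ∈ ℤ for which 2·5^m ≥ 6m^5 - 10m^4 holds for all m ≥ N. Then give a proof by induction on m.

At m = 6: 31250 < 33696, so the inequality fails and N ≥ 7. We prove 2·5^m ≥ 6m^5 - 10m^4 for all m ≥ 7.
Base case (m = 7): 2·5^m = 156250 and 6m^5 - 10m^4 = 76832, so 156250 ≥ 76832.
Inductive step: suppose the statement holds for some p ≥ 7, so 2·5^p ≥ 6p^5 - 10p^4.
Then 2·5^(p + 1) = 5·(2·5^p) ≥ 5·(6p^5 - 10p^4).
Also, for p ≥ 7 we have 5·(6p^5 - 10p^4) ≥ 6(p+1)^5 - 10(p+1)^4, since 5·(6p^5 - 10p^4) − (6(p+1)^5 - 10(p+1)^4) = 24p^5 - 70p^4 - 20p^3 + 10p + 4, which is nonnegative for all p ≥ 7.
Combining, 2·5^(p + 1) ≥ 6(p+1)^5 - 10(p+1)^4.
This completes the induction.
Hence the smallest such N is 7.

N = 7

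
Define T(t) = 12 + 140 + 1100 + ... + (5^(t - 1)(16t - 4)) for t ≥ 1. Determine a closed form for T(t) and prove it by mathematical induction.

T(t) = 2·5^t(2t - 1) + 2

We claim T(t) = 2·5^t(2t - 1) + 2 for all t ≥ 1.
Base case (t = 1): T(1) = 12, and the closed form gives 12. They agree.
Inductive step: assume the claim holds for t = j, so T(j) = 2·5^j(2j - 1) + 2.
Then T(j+1) = T(j) + (5^j(16j + 12)) = (2·5^j(2j - 1) + 2) + (5^j(16j + 12)).
Simplifying, T(j+1) = 20·5^j·j + 10·5^j + 2 = 2·5^(j+1)(2(j+1) - 1) + 2,
which is the closed form with t = j+1.
Hence, by induction on t, the claim holds for every t ≥ 1.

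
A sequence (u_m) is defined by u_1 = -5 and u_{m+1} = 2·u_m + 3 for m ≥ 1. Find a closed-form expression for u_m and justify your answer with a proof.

u_m = -2^m - 3

Computing the first terms: u_1 = -5, u_2 = -7, u_3 = -11. This suggests u_m = -2^m - 3.
Base step (m = 1): the formula gives -5 = -5 = u_1.
Suppose the result is true for m = j, so u_j = -2^j - 3.
Then u_{j+1} = 2·u_j + 3 = 2·(-2^j - 3) + 3 = -2^(j + 1) - 3,
which is the claimed formula at m = j+1.
This completes the induction.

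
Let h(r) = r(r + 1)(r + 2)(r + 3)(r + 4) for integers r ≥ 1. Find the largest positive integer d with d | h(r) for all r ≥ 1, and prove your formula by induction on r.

d = 120

Computing the first values: h(1) = 120 and h(2) = 720; gcd(120, 720) = 120, so d ≤ 120.
We prove 120 | r(r + 1)(r + 2)(r + 3)(r + 4) for all r ≥ 1 by induction on r.
Base step (r = 1): h(1) = 120 = 120·(1), so 120 | h(1).
Suppose the result is true for r = k, i.e. 120 | h(k). Then
h(k+1) − h(k) = (k+1)·(k+2)·(k+3)·(k+4)·(k+5) − k·(k+1)·(k+2)·(k+3)·(k+4) = (k+1)·(k+2)·(k+3)·(k+4)·[(k+5) − k] = 5·(k+1)·(k+2)·(k+3)·(k+4). The product of 4 consecutive integers is divisible by (4)! = 24, so h(k+1) − h(k) is divisible by 5·24 = 120. By the inductive hypothesis 120 | h(k), hence 120 | h(k+1).
By induction, the statement is established for all r ≥ 1.
Therefore the largest such d is 120.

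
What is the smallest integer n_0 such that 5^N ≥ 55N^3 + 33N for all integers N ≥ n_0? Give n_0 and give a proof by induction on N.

At N = 5: 3125 < 7040, so the inequality fails and n_0 ≥ 6. We prove 5^N ≥ 55N^3 + 33N for all N ≥ 6.
For the base case N = 6: 5^N = 15625 and 55N^3 + 33N = 12078, so 15625 ≥ 12078.
For the inductive step, assume it holds for an arbitrary k ≥ 6, so 5^k ≥ 55k^3 + 33k.
Then 5^(k + 1) = 5·(5^k) ≥ 5·(55k^3 + 33k).
Also, for k ≥ 6 we have 5·(55k^3 + 33k) ≥ 55(k+1)^3 + 33(k+1), since 5·(55k^3 + 33k) − (55(k+1)^3 + 33(k+1)) = 220k^3 - 165k^2 - 33k - 88, which is nonnegative for all k ≥ 6.
Combining, 5^(k + 1) ≥ 55(k+1)^3 + 33(k+1).
Hence, by induction on N, the claim holds for every N ≥ 6.
Hence the smallest such n_0 is 6.

n_0 = 6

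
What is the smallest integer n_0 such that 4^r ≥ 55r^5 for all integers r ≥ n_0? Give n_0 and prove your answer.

n_0 = 12

At r = 11: 4194304 < 8857805, so the inequality fails and n_0 ≥ 12. We prove 4^r ≥ 55r^5 for all r ≥ 12.
Base case (r = 12): 4^r = 16777216 and 55r^5 = 13685760, so 16777216 ≥ 13685760.
Inductive step: suppose the statement holds for some j ≥ 12, so 4^j ≥ 55j^5.
Then 4^(j + 1) = 4·(4^j) ≥ 4·(55j^5).
Also, for j ≥ 12 we have 4·(55j^5) ≥ 55(j+1)^5, since 4 ≥ (1 + 1/j)^5 for all j ≥ 12.
Combining, 4^(j + 1) ≥ 55(j+1)^5.
By induction, the statement is established for all r ≥ 12.
Hence the smallest such n_0 is 12.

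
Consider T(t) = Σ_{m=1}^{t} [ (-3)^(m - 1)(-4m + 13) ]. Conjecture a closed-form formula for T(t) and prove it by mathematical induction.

T(t) = (-3)^t(t - 3) + 3

We claim T(t) = (-3)^t(t - 3) + 3 for all t ≥ 1.
Base case (t = 1): T(1) = 9, and the closed form gives 9. They agree.
Inductive step: assume the claim holds for t = m, so T(m) = (-3)^m(m - 3) + 3.
Then T(m+1) = T(m) + ((-3)^m(-4m + 9)) = ((-3)^m(m - 3) + 3) + ((-3)^m(-4m + 9)).
Simplifying, T(m+1) = -3(-3)^m·m + 6(-3)^m + 3 = (-3)^(m+1)((m+1) - 3) + 3,
which is the closed form with t = m+1.
Hence, by induction on t, the claim holds for every t ≥ 1.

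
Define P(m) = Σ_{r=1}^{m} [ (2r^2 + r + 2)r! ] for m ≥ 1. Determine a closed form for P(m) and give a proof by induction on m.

We claim P(m) = (2m + 1)(m + 1)! - 1 for all m ≥ 1.
When m = 1: P(1) = 5, and the closed form gives 5. They agree.
Inductive step: assume the claim holds for m = r, so P(r) = (2r + 1)(r + 1)! - 1.
Then P(r+1) = P(r) + ((2r^2 + 5r + 5)(r + 1)!) = ((2r + 1)(r + 1)! - 1) + ((2r^2 + 5r + 5)(r + 1)!).
Simplifying, P(r+1) = (2(r+1) + 1)((r+1) + 1)! - 1,
which is the closed form with m = r+1.
By the principle of mathematical induction, the result holds for all m ≥ 1.

P(m) = (2m + 1)(m + 1)! - 1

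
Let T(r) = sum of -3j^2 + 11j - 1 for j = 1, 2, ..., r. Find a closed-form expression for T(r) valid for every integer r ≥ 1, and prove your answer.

T(r) = -r(r^2 - 4r - 4)

We claim T(r) = -r(r^2 - 4r - 4) for all r ≥ 1.
Base case (r = 1): T(1) = 7, and the closed form gives 7. They agree.
For the inductive step, assume it holds for an arbitrary j ≥ 1, so T(j) = j(-j^2 + 4j + 4).
Then T(j+1) = T(j) + (-3j^2 + 5j + 7) = (j(-j^2 + 4j + 4)) + (-3j^2 + 5j + 7).
Simplifying, T(j+1) = -(j + 1)(j^2 - 2j - 7) = -(j+1)((j+1)^2 - 4(j+1) - 4),
which is the closed form with r = j+1.
This completes the induction.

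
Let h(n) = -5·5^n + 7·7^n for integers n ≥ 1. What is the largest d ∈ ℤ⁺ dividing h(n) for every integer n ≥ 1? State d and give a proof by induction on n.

Computing the first values: h(1) = 24 and h(2) = 218; gcd(24, 218) = 2, so d ≤ 2.
We prove 2 | -5·5^n + 7·7^n for all n ≥ 1 by induction on n.
When n = 1: h(1) = 24 = 2·(12), so 2 | h(1).
Inductive step: assume the claim holds for n = k, i.e. 2 | h(k). Then
h(k+1) − 7·h(k) = (-5·5^(k+1) + 7·7^(k+1)) − 7·(-5·5^k + 7·7^k) = (-5)·5^k·(5 − 7) = (10)·5^k. Since 2 | h(k) by the inductive hypothesis, 2 | 7·h(k); and 2 | 10 since 10 = 2·5. Therefore 2 | h(k+1).
By induction, the statement is established for all n ≥ 1.
Therefore the largest such d is 2.

d = 2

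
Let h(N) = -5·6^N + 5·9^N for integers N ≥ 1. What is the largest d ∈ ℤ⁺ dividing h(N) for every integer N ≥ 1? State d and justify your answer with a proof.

d = 15

Computing the first values: h(1) = 15 and h(2) = 225; gcd(15, 225) = 15, so d ≤ 15.
We prove 15 | -5·6^N + 5·9^N for all N ≥ 1 by induction on N.
Base case (N = 1): h(1) = 15 = 15·(1), so 15 | h(1).
Inductive step: suppose the statement holds for some j ≥ 1, i.e. 15 | h(j). Then
h(j+1) − 9·h(j) = (-5·6^(j+1) + 5·9^(j+1)) − 9·(-5·6^j + 5·9^j) = (-5)·6^j·(6 − 9) = (15)·6^j. Since 15 | h(j) by the inductive hypothesis, 15 | 9·h(j); and 15 | 15 since 15 = 15·1. Therefore 15 | h(j+1).
Hence, by induction on N, the claim holds for every N ≥ 1.
Therefore the largest such d is 15.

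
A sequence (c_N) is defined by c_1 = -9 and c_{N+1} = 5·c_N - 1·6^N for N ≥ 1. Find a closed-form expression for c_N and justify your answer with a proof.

Computing the first terms: c_1 = -9, c_2 = -51, c_3 = -291. This suggests c_N = -3·5^(N - 1) - 6^N.
For the base case N = 1: the formula gives -9 = -9 = c_1.
For the inductive step, assume it holds for an arbitrary k ≥ 1, so c_k = -3·5^(k - 1) - 6^k.
Then c_{k+1} = 5·c_k - 1·6^k = 5·(-3·5^(k - 1) - 6^k) - 1·6^k = -3·5^k - 6^(k + 1) = -3·5^((k+1) - 1) - 6^(k+1),
which is the claimed formula at N = k+1.
By the principle of mathematical induction, the result holds for all N ≥ 1.

c_N = -3·5^(N - 1) - 6^N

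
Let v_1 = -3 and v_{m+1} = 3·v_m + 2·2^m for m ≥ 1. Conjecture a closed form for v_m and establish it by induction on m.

v_m = -2^(m + 1) + 3^(m - 1)

Computing the first terms: v_1 = -3, v_2 = -5, v_3 = -7. This suggests v_m = -2^(m + 1) + 3^(m - 1).
Base step (m = 1): the formula gives -3 = -3 = v_1.
Inductive step: suppose the statement holds for some j ≥ 1, so v_j = -2^(j + 1) + 3^(j - 1).
Then v_{j+1} = 3·v_j + 2·2^j = 3·(-2^(j + 1) + 3^(j - 1)) + 2·2^j = -2^(j + 2) + 3^j = -2^((j+1) + 1) + 3^((j+1) - 1),
which is the claimed formula at m = j+1.
Hence, by induction on m, the claim holds for every m ≥ 1.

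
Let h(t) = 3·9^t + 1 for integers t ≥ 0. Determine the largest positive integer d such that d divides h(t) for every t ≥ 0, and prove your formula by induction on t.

d = 4

Computing the first values: h(0) = 4 and h(1) = 28; gcd(4, 28) = 4, so d ≤ 4.
We prove 4 | 3·9^t + 1 for all t ≥ 0 by induction on t.
Base case (t = 0): h(0) = 4 = 4·(1), so 4 | h(0).
For the inductive step, assume it holds for an arbitrary p ≥ 0, i.e. 4 | h(p). Then
h(p+1) = 3·9^(p+1) + 1 = 9·(3·9^p + 1) - 8 = 9·h(p) - 8. The first term is divisible by 4 by the inductive hypothesis, and -8 is divisible by 4. Hence 4 | h(p+1).
This completes the induction.
Therefore the largest such d is 4.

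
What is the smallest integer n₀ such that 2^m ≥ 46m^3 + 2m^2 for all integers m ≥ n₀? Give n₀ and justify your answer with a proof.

At m = 18: 262144 < 268920, so the inequality fails and n₀ ≥ 19. We prove 2^m ≥ 46m^3 + 2m^2 for all m ≥ 19.
For the base case m = 19: 2^m = 524288 and 46m^3 + 2m^2 = 316236, so 524288 ≥ 316236.
Inductive step: assume the claim holds for m = i, so 2^i ≥ 46i^3 + 2i^2.
Then 2^(i + 1) = 2·(2^i) ≥ 2·(46i^3 + 2i^2).
Also, for i ≥ 19 we have 2·(46i^3 + 2i^2) ≥ 46(i+1)^3 + 2(i+1)^2, since 2·(46i^3 + 2i^2) − (46(i+1)^3 + 2(i+1)^2) = 46i^3 - 136i^2 - 142i - 48, which is nonnegative for all i ≥ 19.
Combining, 2^(i + 1) ≥ 46(i+1)^3 + 2(i+1)^2.
This completes the induction.
Hence the smallest such n₀ is 19.

n₀ = 19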